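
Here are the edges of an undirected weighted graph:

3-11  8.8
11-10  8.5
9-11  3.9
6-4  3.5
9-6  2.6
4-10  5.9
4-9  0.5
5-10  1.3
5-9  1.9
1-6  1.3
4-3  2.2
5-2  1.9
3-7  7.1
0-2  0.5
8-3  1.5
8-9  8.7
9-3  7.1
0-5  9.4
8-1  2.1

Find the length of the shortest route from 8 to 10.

7.4

Candidate routes:
8–3–4–9–5–10: 1.5+2.2+0.5+1.9+1.3 = 7.4
8–1–6–9–5–10: 2.1+1.3+2.6+1.9+1.3 = 9.2
The minimum is 7.4 via 8–3–4–9–5–10.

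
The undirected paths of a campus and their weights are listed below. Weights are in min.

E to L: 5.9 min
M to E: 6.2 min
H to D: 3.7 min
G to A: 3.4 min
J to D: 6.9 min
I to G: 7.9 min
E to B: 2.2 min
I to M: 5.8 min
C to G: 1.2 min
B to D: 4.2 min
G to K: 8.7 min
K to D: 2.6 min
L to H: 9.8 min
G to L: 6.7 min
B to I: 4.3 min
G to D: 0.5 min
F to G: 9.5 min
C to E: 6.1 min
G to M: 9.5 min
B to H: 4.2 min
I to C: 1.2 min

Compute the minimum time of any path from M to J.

Running Dijkstra from M:
M: 0
I: 5.8  (via M)
E: 6.2  (via M)
C: 7  (via I)
G: 8.2  (via C)
B: 8.4  (via E)
D: 8.7  (via G)
K: 11.3  (via D)
A: 11.6  (via G)
L: 12.1  (via E)
H: 12.4  (via D)
J: 15.6  (via D)
Shortest route: M–I–C–G–D–J = 15.6 min.

15.6 min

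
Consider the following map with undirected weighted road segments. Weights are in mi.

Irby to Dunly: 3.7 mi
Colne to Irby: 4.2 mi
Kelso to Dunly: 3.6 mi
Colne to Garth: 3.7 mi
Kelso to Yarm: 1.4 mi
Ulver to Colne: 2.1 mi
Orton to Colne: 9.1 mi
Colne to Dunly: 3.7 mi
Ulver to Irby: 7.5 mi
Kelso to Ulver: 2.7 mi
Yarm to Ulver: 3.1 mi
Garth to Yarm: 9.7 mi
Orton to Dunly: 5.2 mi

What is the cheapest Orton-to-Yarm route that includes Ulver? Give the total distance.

14.1 mi

Best Orton to Ulver: Orton → Dunly → Colne → Ulver costing 11
Shortest Ulver→Yarm: Ulver → Yarm = 3.1
Total via Ulver: 11 + 3.1 = 14.1 mi.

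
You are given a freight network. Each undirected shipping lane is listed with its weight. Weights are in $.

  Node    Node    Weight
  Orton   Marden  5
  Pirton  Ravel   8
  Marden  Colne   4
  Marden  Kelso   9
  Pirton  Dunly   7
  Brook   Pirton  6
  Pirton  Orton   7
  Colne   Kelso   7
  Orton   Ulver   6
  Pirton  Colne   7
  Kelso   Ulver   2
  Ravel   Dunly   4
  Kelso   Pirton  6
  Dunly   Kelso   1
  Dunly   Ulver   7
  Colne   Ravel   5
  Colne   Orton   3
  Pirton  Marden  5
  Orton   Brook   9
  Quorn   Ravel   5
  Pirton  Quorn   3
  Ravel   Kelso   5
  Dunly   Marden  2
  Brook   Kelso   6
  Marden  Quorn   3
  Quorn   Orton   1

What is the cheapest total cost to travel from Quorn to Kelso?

Compare a few routes:
Quorn → Orton → Marden → Dunly → Kelso: 1+5+2+1 = 9
Quorn → Marden → Dunly → Kelso: 3+2+1 = 6
Cheapest is Quorn → Marden → Dunly → Kelso at $6.

$6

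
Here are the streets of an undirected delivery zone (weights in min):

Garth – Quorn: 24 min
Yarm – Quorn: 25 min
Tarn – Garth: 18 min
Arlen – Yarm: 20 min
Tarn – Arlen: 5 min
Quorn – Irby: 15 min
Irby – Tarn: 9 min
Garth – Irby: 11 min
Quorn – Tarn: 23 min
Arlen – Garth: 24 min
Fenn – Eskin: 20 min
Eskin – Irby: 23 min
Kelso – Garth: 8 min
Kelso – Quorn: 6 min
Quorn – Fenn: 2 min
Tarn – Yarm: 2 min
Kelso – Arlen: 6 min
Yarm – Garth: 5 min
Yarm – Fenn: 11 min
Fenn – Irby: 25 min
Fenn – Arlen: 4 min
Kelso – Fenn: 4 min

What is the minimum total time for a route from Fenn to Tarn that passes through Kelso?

Shortest Fenn→Kelso: Fenn → Kelso = 4
Best Kelso to Tarn: Kelso → Arlen → Tarn costing 11
Total via Kelso: 4 + 11 = 15 min.

15 min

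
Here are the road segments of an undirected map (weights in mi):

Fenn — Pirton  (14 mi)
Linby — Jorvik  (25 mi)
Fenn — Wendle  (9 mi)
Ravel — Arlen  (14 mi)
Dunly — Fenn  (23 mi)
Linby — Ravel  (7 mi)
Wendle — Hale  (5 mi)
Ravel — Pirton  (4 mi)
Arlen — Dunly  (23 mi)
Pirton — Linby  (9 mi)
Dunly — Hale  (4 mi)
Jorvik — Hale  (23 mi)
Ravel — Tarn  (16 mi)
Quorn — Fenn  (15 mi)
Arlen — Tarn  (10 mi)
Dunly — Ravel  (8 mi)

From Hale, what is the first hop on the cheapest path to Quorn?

Compare a few routes:
Hale - Wendle - Fenn - Quorn: 5+9+15 = 29
Hale - Dunly - Fenn - Quorn: 4+23+15 = 42
Hale - Dunly - Ravel - Pirton - Fenn - Quorn: 4+8+4+14+15 = 45
Cheapest is Hale - Wendle - Fenn - Quorn at 29 mi.
So from Hale the first move is to Wendle.

Wendle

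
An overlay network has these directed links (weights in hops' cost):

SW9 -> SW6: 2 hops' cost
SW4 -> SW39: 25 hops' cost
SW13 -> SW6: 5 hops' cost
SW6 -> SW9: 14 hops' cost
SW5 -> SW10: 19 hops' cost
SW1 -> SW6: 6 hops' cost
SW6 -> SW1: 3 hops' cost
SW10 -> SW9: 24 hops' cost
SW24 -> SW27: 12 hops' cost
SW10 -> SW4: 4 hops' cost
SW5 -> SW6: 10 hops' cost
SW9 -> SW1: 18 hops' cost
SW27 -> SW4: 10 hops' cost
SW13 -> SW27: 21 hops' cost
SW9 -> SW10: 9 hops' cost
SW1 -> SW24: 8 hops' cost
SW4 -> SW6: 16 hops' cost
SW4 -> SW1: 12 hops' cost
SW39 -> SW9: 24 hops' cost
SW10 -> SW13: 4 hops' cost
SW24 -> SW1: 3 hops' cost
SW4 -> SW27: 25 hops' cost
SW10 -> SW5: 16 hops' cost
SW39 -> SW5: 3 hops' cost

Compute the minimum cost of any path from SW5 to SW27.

Enumerating some paths:
SW5–SW10–SW4–SW27: 19+4+25 = 48
SW5–SW10–SW13–SW27: 19+4+21 = 44
SW5–SW6–SW1–SW24–SW27: 10+3+8+12 = 33
The minimum is 33 hops' cost via SW5–SW6–SW1–SW24–SW27.

33 hops' cost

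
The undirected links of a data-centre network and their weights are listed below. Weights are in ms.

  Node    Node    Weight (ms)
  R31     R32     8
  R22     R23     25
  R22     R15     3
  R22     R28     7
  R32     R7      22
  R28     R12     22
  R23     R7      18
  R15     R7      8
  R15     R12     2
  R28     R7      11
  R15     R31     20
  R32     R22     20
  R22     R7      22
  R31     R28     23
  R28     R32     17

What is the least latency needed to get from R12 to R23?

28 ms

Enumerating some paths:
R12–R15–R22–R28–R7–R23: 2+3+7+11+18 = 41
R12–R15–R22–R23: 2+3+25 = 30
R12–R15–R22–R7–R23: 2+3+22+18 = 45
R12–R15–R7–R23: 2+8+18 = 28
The minimum is 28 ms via R12–R15–R7–R23.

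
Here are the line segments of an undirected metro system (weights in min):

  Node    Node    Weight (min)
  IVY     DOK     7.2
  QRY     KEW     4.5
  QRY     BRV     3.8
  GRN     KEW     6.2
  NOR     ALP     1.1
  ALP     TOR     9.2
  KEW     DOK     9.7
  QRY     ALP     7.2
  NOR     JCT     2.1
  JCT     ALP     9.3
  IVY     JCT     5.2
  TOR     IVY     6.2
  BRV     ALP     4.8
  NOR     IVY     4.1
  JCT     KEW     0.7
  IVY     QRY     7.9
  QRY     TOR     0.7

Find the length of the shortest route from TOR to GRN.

Candidate routes:
TOR - IVY - JCT - KEW - GRN: 6.2+5.2+0.7+6.2 = 18.3
TOR - QRY - KEW - GRN: 0.7+4.5+6.2 = 11.4
TOR - ALP - NOR - JCT - KEW - GRN: 9.2+1.1+2.1+0.7+6.2 = 19.3
TOR - QRY - ALP - NOR - JCT - KEW - GRN: 0.7+7.2+1.1+2.1+0.7+6.2 = 18
Cheapest is TOR - QRY - KEW - GRN at 11.4 min.

11.4 min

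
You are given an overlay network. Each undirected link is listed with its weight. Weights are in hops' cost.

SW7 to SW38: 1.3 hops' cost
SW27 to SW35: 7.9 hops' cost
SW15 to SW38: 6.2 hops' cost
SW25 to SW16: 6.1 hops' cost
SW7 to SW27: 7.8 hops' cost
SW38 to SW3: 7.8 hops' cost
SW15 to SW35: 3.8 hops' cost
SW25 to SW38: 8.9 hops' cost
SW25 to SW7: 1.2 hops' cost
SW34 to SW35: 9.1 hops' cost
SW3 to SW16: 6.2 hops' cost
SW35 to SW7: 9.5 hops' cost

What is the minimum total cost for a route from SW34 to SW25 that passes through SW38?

Best SW34 to SW38: SW34–SW35–SW15–SW38 costing 19.1
Shortest SW38→SW25: SW38–SW7–SW25 = 2.5
Total via SW38: 19.1 + 2.5 = 21.6 hops' cost.

21.6 hops' cost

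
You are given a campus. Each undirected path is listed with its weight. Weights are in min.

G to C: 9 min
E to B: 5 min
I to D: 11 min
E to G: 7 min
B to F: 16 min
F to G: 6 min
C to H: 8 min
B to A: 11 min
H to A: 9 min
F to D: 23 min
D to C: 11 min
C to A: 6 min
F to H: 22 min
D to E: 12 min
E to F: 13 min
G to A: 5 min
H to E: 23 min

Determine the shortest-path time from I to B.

Compare a few routes:
I → D → C → A → B: 11+11+6+11 = 39
I → D → E → B: 11+12+5 = 28
The minimum is 28 min via I → D → E → B.

28 min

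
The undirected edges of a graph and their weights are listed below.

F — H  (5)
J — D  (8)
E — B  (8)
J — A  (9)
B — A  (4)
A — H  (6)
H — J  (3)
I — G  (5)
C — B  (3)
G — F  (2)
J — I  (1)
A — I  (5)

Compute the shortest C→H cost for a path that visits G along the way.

Shortest C→G: C–B–A–I–G = 17
Shortest G→H: G–F–H = 7
Total via G: 17 + 7 = 24.

24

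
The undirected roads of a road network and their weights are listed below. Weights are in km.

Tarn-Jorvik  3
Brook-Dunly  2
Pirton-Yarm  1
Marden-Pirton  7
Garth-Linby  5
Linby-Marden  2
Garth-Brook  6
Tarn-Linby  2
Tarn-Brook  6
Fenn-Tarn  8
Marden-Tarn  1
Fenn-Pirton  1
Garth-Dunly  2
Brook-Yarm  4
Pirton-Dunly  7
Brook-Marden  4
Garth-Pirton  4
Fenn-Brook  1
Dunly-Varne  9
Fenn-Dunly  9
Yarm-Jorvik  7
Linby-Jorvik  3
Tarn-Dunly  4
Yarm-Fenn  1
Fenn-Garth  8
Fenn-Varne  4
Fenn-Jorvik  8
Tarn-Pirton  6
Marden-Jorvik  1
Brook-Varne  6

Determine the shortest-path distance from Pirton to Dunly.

Candidate routes:
Pirton–Yarm–Fenn–Brook–Dunly: 1+1+1+2 = 5
Pirton–Fenn–Brook–Dunly: 1+1+2 = 4
Pirton–Garth–Dunly: 4+2 = 6
The minimum is 4 km via Pirton–Fenn–Brook–Dunly.

4 km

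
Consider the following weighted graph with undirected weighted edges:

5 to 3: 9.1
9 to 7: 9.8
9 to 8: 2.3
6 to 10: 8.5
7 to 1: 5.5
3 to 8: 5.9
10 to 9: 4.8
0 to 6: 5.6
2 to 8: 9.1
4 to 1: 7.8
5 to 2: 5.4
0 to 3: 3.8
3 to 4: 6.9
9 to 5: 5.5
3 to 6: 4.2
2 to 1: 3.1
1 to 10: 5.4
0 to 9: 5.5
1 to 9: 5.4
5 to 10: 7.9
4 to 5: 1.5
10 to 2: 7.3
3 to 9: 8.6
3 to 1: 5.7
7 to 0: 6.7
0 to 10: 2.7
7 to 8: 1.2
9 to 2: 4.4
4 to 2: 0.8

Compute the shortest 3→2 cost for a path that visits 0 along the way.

13.7

Shortest 3→0: 3 → 0 = 3.8
Shortest 0→2: 0 → 9 → 2 = 9.9
Total via 0: 3.8 + 9.9 = 13.7.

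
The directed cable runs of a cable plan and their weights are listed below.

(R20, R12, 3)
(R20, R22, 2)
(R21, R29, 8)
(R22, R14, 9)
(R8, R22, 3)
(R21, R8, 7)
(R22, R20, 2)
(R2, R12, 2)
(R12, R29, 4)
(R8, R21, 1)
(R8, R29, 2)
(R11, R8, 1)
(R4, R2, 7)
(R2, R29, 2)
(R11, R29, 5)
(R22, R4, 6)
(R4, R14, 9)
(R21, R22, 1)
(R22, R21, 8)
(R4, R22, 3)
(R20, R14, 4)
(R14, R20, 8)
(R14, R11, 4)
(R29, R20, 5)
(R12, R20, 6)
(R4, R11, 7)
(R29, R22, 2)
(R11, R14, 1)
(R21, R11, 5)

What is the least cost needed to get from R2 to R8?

15

Settle nodes by increasing distance from R2:
R2: 0
R12: 2  (via R2)
R29: 2  (via R2)
R22: 4  (via R29)
R20: 6  (via R22)
R14: 10  (via R20)
R4: 10  (via R22)
R21: 12  (via R22)
R11: 14  (via R14)
R8: 15  (via R11)
Shortest route: R2–R29–R22–R20–R14–R11–R8 = 15.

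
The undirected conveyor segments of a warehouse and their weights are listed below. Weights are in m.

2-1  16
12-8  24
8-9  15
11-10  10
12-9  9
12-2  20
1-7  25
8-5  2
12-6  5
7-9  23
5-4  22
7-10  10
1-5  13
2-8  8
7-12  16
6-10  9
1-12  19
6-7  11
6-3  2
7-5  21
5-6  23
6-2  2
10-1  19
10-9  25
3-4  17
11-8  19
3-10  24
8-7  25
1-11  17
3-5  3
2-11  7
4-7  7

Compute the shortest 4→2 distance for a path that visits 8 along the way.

30 m

Best 4 to 8: 4 → 3 → 5 → 8 costing 22
Best 8 to 2: 8 → 2 costing 8
Total via 8: 22 + 8 = 30 m.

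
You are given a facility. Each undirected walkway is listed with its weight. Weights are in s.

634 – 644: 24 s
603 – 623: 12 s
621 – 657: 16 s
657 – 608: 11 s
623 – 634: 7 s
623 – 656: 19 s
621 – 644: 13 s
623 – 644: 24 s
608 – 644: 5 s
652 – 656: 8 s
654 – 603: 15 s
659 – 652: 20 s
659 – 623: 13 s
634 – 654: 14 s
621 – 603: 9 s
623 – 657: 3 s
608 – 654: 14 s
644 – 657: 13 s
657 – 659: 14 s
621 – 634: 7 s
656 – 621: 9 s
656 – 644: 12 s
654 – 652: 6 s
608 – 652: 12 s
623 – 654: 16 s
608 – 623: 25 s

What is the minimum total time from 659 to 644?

Compare a few routes:
659 - 623 - 657 - 608 - 644: 13+3+11+5 = 32
659 - 623 - 657 - 644: 13+3+13 = 29
659 - 657 - 644: 14+13 = 27
659 - 657 - 608 - 644: 14+11+5 = 30
Cheapest is 659 - 657 - 644 at 27 s.

27 s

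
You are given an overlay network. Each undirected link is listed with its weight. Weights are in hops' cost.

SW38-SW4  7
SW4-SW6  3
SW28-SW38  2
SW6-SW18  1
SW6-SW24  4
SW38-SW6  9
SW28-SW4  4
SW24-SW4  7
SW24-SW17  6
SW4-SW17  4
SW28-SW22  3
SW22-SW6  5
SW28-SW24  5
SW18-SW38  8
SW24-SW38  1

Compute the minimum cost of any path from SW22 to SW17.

11 hops' cost

Shortest distances from SW22:
SW22: 0
SW28: 3  (via SW22)
SW6: 5  (via SW22)
SW38: 5  (via SW28)
SW24: 6  (via SW38)
SW18: 6  (via SW6)
SW4: 7  (via SW28)
SW17: 11  (via SW4)
Shortest route: SW22–SW28–SW4–SW17 = 11 hops' cost.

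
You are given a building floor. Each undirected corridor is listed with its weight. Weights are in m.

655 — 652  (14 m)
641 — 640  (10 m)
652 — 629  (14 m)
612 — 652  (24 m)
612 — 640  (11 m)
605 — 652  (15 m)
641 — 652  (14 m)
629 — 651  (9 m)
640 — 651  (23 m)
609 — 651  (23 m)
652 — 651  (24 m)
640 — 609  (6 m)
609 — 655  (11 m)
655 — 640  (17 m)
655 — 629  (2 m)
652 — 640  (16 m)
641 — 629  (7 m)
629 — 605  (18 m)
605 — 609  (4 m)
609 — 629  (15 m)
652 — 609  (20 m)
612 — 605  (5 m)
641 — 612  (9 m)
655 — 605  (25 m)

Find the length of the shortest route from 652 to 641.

Running Dijkstra from 652:
652: 0
641: 14  (via 652)
Shortest route: 652–641 = 14 m.

14 m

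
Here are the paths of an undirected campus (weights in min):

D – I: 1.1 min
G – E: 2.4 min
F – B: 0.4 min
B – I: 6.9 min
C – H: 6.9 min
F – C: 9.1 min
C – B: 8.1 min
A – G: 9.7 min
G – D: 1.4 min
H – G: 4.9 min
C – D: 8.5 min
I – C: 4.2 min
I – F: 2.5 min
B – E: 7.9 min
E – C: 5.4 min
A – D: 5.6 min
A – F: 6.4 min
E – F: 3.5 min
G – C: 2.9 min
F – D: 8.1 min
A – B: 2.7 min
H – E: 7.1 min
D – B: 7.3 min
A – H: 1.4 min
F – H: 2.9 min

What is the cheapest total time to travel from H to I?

Shortest distances from H:
H: 0
A: 1.4  (via H)
F: 2.9  (via H)
B: 3.3  (via F)
G: 4.9  (via H)
I: 5.4  (via F)
Shortest route: H → F → I = 5.4 min.

5.4 min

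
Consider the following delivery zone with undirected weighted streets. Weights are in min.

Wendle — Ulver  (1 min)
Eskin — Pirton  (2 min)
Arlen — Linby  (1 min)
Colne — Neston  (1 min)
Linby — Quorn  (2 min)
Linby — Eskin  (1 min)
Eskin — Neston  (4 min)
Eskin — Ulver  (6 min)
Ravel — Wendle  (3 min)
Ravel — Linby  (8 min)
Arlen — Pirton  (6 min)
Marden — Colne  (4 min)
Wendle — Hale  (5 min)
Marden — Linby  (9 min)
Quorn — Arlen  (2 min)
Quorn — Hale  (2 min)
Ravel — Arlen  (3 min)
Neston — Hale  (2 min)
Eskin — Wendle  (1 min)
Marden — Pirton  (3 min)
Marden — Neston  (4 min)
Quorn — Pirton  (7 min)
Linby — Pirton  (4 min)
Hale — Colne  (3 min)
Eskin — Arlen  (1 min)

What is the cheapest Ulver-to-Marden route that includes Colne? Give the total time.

Best Ulver to Colne: Ulver–Wendle–Eskin–Neston–Colne costing 7
Best Colne to Marden: Colne–Marden costing 4
Total via Colne: 7 + 4 = 11 min.

11 min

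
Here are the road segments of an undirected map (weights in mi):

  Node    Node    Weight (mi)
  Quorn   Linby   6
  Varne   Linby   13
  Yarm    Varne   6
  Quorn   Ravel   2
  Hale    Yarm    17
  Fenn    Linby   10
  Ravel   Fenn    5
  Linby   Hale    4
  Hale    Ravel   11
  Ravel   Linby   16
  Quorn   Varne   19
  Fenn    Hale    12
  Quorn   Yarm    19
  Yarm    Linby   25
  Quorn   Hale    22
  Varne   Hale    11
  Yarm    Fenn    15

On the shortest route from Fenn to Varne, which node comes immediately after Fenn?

Yarm

Compare a few routes:
Fenn - Hale - Varne: 12+11 = 23
Fenn - Yarm - Varne: 15+6 = 21
Fenn - Linby - Varne: 10+13 = 23
Fenn - Linby - Hale - Varne: 10+4+11 = 25
Cheapest is Fenn - Yarm - Varne at 21 mi.
So from Fenn the first move is to Yarm.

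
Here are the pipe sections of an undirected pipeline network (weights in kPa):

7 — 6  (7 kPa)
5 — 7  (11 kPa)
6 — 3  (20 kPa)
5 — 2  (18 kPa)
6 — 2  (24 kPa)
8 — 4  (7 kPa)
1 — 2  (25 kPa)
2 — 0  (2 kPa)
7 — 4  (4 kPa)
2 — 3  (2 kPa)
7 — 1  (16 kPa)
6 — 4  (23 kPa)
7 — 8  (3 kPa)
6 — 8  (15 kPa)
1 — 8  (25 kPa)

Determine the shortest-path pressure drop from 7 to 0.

Settle nodes by increasing distance from 7:
7: 0
8: 3  (via 7)
4: 4  (via 7)
6: 7  (via 7)
5: 11  (via 7)
1: 16  (via 7)
3: 27  (via 6)
2: 29  (via 5)
0: 31  (via 2)
Shortest route: 7 → 5 → 2 → 0 = 31 kPa.

31 kPa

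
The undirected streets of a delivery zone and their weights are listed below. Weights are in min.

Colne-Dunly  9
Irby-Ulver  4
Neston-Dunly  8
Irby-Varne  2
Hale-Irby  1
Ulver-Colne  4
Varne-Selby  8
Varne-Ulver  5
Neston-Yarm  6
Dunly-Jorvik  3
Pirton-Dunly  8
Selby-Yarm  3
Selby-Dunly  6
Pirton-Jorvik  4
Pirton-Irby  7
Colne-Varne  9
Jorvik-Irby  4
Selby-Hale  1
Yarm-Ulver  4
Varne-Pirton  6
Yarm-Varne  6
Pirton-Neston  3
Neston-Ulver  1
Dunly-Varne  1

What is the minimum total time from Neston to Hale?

Compare a few routes:
Neston - Ulver - Yarm - Selby - Hale: 1+4+3+1 = 9
Neston - Ulver - Irby - Hale: 1+4+1 = 6
Neston - Ulver - Varne - Irby - Hale: 1+5+2+1 = 9
The minimum is 6 min via Neston - Ulver - Irby - Hale.

6 min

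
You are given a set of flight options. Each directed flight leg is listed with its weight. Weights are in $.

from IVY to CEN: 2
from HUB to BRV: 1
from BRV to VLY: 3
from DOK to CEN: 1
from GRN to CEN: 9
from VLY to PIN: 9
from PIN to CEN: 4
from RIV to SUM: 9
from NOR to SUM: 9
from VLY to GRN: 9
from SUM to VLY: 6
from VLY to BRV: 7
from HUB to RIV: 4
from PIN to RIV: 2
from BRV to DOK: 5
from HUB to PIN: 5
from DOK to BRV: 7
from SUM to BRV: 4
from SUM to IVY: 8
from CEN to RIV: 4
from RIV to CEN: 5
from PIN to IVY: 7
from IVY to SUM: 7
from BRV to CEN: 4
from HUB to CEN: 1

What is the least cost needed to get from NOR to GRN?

$24

Settle nodes by increasing distance from NOR:
NOR: 0
SUM: 9  (via NOR)
BRV: 13  (via SUM)
VLY: 15  (via SUM)
IVY: 17  (via SUM)
CEN: 17  (via BRV)
DOK: 18  (via BRV)
RIV: 21  (via CEN)
GRN: 24  (via VLY)
Shortest route: NOR → SUM → VLY → GRN = $24.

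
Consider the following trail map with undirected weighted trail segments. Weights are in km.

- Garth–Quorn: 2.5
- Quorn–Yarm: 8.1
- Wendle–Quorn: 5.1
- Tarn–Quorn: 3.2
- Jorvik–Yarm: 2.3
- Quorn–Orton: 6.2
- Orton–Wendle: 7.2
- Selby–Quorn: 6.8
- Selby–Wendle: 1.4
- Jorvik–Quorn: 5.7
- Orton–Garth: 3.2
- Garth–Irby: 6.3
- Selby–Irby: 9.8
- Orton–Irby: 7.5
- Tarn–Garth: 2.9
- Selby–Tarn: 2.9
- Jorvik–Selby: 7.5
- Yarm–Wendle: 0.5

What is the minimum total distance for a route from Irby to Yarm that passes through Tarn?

14 km

Shortest Irby→Tarn: Irby–Garth–Tarn = 9.2
Shortest Tarn→Yarm: Tarn–Selby–Wendle–Yarm = 4.8
Total via Tarn: 9.2 + 4.8 = 14 km.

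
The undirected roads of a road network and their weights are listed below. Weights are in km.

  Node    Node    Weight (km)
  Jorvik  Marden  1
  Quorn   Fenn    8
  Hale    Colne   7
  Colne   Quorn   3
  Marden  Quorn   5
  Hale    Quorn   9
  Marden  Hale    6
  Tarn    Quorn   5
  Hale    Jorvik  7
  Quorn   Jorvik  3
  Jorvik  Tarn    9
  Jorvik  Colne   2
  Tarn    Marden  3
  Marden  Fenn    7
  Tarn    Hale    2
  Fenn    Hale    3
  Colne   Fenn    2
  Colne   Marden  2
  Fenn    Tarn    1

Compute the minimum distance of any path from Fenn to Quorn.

5 km

Enumerating some paths:
Fenn → Colne → Jorvik → Quorn: 2+2+3 = 7
Fenn → Colne → Quorn: 2+3 = 5
Fenn → Tarn → Quorn: 1+5 = 6
The minimum is 5 km via Fenn → Colne → Quorn.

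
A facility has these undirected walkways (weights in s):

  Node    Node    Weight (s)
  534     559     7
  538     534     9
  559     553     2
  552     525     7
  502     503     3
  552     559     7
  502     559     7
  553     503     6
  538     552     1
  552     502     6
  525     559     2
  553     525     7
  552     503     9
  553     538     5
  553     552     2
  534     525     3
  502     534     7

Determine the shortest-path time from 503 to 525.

Enumerating some paths:
503 - 502 - 559 - 525: 3+7+2 = 12
503 - 553 - 559 - 525: 6+2+2 = 10
503 - 502 - 534 - 525: 3+7+3 = 13
503 - 553 - 525: 6+7 = 13
Cheapest is 503 - 553 - 559 - 525 at 10 s.

10 s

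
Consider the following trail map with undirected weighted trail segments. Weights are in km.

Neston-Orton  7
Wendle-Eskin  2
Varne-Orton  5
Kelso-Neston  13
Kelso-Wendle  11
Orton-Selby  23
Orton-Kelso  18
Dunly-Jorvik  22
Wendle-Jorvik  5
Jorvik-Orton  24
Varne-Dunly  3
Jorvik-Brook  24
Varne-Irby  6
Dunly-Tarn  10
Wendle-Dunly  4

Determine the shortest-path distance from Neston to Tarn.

Running Dijkstra from Neston:
Neston: 0
Orton: 7  (via Neston)
Varne: 12  (via Orton)
Kelso: 13  (via Neston)
Dunly: 15  (via Varne)
Irby: 18  (via Varne)
Wendle: 19  (via Dunly)
Eskin: 21  (via Wendle)
Jorvik: 24  (via Wendle)
Tarn: 25  (via Dunly)
Shortest route: Neston–Orton–Varne–Dunly–Tarn = 25 km.

25 km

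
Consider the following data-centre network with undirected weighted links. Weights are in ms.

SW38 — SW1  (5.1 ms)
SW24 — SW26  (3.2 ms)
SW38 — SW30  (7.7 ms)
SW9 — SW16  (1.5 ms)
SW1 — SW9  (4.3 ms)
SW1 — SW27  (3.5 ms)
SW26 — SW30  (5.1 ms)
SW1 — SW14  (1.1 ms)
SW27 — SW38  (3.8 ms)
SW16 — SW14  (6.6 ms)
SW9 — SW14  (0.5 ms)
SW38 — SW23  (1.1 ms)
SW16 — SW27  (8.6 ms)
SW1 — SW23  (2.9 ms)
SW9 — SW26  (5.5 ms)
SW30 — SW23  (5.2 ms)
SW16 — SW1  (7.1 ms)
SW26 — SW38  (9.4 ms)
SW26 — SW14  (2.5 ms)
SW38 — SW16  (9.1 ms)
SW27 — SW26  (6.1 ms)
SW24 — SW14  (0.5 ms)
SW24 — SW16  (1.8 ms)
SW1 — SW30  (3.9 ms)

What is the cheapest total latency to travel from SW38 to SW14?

Compare a few routes:
SW38 - SW1 - SW14: 5.1+1.1 = 6.2
SW38 - SW23 - SW1 - SW14: 1.1+2.9+1.1 = 5.1
SW38 - SW27 - SW1 - SW14: 3.8+3.5+1.1 = 8.4
The minimum is 5.1 ms via SW38 - SW23 - SW1 - SW14.

5.1 ms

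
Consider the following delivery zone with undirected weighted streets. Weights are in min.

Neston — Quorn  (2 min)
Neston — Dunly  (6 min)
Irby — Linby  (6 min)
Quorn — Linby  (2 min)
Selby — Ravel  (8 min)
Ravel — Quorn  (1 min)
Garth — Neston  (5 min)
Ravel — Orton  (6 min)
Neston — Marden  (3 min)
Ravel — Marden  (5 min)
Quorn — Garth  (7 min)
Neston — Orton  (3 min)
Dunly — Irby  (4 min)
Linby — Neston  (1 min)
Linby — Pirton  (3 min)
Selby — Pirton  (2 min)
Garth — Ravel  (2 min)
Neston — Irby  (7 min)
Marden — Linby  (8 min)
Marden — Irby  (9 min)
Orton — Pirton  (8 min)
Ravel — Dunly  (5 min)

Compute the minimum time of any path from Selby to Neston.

Settle nodes by increasing distance from Selby:
Selby: 0
Pirton: 2  (via Selby)
Linby: 5  (via Pirton)
Neston: 6  (via Linby)
Shortest route: Selby–Pirton–Linby–Neston = 6 min.

6 min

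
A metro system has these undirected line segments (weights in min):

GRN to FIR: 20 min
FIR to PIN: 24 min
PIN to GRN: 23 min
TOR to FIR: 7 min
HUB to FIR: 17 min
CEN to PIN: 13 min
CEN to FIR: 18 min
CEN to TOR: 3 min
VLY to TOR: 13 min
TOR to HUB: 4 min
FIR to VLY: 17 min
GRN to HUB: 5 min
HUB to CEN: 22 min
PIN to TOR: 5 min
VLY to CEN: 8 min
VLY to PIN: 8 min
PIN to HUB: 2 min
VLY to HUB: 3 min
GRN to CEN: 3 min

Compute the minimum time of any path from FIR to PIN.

Enumerating some paths:
FIR–TOR–PIN: 7+5 = 12
FIR–TOR–HUB–PIN: 7+4+2 = 13
The minimum is 12 min via FIR–TOR–PIN.

12 min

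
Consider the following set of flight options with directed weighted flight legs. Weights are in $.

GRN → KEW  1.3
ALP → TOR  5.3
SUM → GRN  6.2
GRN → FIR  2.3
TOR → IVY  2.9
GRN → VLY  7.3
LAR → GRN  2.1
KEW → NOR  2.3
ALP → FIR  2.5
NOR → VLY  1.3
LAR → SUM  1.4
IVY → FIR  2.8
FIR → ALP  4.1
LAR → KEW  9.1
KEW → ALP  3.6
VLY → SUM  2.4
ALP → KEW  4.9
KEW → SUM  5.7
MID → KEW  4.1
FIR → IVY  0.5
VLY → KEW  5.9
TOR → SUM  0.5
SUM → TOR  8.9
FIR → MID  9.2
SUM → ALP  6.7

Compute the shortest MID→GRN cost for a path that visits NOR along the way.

Shortest MID→NOR: MID → KEW → NOR = 6.4
Shortest NOR→GRN: NOR → VLY → SUM → GRN = 9.9
Total via NOR: 6.4 + 9.9 = $16.3.

$16.3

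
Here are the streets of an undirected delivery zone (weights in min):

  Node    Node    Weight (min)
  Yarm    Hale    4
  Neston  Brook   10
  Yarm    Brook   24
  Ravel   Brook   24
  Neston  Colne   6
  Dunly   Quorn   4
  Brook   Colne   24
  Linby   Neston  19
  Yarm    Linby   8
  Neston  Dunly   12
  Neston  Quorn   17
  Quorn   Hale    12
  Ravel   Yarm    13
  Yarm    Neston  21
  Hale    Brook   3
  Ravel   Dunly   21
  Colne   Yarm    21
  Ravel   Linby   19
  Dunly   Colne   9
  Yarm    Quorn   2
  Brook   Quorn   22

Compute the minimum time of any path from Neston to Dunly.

12 min

Shortest distances from Neston:
Neston: 0
Colne: 6  (via Neston)
Brook: 10  (via Neston)
Dunly: 12  (via Neston)
Shortest route: Neston–Dunly = 12 min.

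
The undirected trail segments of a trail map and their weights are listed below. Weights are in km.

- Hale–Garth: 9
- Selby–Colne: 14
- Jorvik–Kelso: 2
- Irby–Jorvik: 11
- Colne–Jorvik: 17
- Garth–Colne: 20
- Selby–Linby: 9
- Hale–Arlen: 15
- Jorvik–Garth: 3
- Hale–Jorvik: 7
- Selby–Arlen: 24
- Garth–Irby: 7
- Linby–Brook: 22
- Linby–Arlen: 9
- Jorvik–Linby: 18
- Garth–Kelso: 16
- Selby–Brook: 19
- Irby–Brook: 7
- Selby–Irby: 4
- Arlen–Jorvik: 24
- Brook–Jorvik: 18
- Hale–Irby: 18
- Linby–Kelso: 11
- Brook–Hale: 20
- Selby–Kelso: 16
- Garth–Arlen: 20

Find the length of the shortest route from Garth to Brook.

14 km

Settle nodes by increasing distance from Garth:
Garth: 0
Jorvik: 3  (via Garth)
Kelso: 5  (via Jorvik)
Irby: 7  (via Garth)
Hale: 9  (via Garth)
Selby: 11  (via Irby)
Brook: 14  (via Irby)
Shortest route: Garth–Irby–Brook = 14 km.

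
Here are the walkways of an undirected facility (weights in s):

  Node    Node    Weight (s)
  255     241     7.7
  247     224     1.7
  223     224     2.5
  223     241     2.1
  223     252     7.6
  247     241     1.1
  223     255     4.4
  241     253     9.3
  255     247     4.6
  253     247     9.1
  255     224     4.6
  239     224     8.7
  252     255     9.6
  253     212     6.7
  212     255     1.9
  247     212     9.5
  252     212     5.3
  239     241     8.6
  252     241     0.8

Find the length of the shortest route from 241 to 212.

Running Dijkstra from 241:
241: 0
252: 0.8  (via 241)
247: 1.1  (via 241)
223: 2.1  (via 241)
224: 2.8  (via 247)
255: 5.7  (via 247)
212: 6.1  (via 252)
Shortest route: 241–252–212 = 6.1 s.

6.1 s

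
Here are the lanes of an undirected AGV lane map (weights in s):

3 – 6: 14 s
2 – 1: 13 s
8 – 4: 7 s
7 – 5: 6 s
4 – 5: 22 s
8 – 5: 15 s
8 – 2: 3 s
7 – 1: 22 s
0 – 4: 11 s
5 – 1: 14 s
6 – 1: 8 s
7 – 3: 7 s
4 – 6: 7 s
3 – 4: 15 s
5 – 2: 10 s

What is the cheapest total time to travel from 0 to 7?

33 s

Settle nodes by increasing distance from 0:
0: 0
4: 11  (via 0)
6: 18  (via 4)
8: 18  (via 4)
2: 21  (via 8)
1: 26  (via 6)
3: 26  (via 4)
5: 31  (via 2)
7: 33  (via 3)
Shortest route: 0–4–3–7 = 33 s.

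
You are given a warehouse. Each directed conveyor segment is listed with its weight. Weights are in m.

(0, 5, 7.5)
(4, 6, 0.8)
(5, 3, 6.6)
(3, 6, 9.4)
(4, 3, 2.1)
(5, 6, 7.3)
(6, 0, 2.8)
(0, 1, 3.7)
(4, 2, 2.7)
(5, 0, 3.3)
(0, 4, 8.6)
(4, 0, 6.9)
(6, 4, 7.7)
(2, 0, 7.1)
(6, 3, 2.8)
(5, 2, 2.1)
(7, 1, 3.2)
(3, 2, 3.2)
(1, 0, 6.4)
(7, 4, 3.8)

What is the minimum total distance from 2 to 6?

Shortest distances from 2:
2: 0
0: 7.1  (via 2)
1: 10.8  (via 0)
5: 14.6  (via 0)
4: 15.7  (via 0)
6: 16.5  (via 4)
Shortest route: 2 → 0 → 4 → 6 = 16.5 m.

16.5 m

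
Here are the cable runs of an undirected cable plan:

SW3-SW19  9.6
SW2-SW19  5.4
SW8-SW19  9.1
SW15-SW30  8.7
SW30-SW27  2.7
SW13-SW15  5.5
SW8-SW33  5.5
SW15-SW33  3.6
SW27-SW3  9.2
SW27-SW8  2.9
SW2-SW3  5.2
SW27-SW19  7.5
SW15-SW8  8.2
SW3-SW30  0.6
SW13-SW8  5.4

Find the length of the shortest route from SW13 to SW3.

Shortest distances from SW13:
SW13: 0
SW8: 5.4  (via SW13)
SW15: 5.5  (via SW13)
SW27: 8.3  (via SW8)
SW33: 9.1  (via SW15)
SW30: 11  (via SW27)
SW3: 11.6  (via SW30)
Shortest route: SW13–SW8–SW27–SW30–SW3 = 11.6.

11.6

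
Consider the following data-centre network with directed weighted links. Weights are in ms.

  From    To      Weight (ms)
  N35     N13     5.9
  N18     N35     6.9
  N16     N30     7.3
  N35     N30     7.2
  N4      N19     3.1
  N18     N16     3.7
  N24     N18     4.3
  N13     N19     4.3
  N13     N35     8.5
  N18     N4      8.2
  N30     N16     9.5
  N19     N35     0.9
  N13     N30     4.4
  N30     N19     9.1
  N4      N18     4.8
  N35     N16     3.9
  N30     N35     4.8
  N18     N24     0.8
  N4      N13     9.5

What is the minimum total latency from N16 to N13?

Candidate routes:
N16–N30–N35–N13: 7.3+4.8+5.9 = 18
N16–N30–N19–N35–N13: 7.3+9.1+0.9+5.9 = 23.2
The minimum is 18 ms via N16–N30–N35–N13.

18 ms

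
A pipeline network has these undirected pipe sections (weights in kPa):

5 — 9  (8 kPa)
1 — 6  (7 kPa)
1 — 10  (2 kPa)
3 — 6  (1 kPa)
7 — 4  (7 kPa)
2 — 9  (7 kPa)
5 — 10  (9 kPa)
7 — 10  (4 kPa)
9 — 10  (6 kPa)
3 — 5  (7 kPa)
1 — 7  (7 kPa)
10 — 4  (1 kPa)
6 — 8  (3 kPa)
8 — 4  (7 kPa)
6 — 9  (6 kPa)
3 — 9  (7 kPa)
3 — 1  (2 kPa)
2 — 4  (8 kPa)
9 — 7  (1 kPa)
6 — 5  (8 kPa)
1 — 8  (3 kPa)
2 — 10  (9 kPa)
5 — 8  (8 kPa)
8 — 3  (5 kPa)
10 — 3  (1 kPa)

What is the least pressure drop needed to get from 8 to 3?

Shortest distances from 8:
8: 0
1: 3  (via 8)
6: 3  (via 8)
3: 4  (via 6)
Shortest route: 8 → 6 → 3 = 4 kPa.

4 kPa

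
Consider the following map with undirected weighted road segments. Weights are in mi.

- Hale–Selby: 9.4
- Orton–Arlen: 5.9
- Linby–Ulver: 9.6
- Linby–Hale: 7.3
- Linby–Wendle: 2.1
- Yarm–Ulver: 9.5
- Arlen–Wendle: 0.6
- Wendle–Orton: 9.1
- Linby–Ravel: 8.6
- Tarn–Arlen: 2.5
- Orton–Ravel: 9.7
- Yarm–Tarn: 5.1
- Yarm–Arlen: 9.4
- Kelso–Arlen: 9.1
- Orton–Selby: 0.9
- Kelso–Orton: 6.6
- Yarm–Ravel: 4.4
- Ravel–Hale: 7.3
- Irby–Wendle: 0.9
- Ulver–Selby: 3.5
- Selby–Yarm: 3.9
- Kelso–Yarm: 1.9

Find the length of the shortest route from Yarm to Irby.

9.1 mi

Candidate routes:
Yarm–Tarn–Arlen–Wendle–Irby: 5.1+2.5+0.6+0.9 = 9.1
Yarm–Selby–Orton–Arlen–Wendle–Irby: 3.9+0.9+5.9+0.6+0.9 = 12.2
Yarm–Arlen–Wendle–Irby: 9.4+0.6+0.9 = 10.9
The minimum is 9.1 mi via Yarm–Tarn–Arlen–Wendle–Irby.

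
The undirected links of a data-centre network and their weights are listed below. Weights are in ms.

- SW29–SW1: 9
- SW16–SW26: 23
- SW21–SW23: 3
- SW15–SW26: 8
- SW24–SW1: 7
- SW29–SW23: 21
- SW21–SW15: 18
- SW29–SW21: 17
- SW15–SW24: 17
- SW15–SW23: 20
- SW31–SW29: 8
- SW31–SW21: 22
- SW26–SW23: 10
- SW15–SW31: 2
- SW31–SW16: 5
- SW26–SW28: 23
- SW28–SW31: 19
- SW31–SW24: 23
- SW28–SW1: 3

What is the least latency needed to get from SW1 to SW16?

22 ms

Candidate routes:
SW1 - SW28 - SW31 - SW16: 3+19+5 = 27
SW1 - SW29 - SW31 - SW16: 9+8+5 = 22
The minimum is 22 ms via SW1 - SW29 - SW31 - SW16.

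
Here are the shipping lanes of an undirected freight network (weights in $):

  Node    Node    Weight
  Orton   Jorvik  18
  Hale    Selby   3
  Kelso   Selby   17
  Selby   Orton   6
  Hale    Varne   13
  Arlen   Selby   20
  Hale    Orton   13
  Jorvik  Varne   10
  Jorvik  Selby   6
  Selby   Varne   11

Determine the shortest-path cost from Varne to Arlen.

Compare a few routes:
Varne → Jorvik → Selby → Arlen: 10+6+20 = 36
Varne → Selby → Arlen: 11+20 = 31
The minimum is $31 via Varne → Selby → Arlen.

$31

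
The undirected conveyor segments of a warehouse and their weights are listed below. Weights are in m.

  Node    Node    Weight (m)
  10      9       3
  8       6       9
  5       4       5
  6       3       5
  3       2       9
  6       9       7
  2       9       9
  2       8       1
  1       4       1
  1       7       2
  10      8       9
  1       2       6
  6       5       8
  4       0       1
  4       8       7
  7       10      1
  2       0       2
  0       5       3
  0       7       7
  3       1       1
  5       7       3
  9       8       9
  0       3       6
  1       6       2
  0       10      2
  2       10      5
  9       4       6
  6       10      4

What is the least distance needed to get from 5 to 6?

7 m

Settle nodes by increasing distance from 5:
5: 0
0: 3  (via 5)
7: 3  (via 5)
4: 4  (via 0)
10: 4  (via 7)
1: 5  (via 7)
2: 5  (via 0)
3: 6  (via 1)
8: 6  (via 2)
6: 7  (via 1)
Shortest route: 5 → 7 → 1 → 6 = 7 m.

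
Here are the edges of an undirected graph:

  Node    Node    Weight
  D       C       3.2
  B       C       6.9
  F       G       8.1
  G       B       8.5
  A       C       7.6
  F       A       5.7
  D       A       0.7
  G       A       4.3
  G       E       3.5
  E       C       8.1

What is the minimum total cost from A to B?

Enumerating some paths:
A–D–C–B: 0.7+3.2+6.9 = 10.8
A–G–B: 4.3+8.5 = 12.8
The minimum is 10.8 via A–D–C–B.

10.8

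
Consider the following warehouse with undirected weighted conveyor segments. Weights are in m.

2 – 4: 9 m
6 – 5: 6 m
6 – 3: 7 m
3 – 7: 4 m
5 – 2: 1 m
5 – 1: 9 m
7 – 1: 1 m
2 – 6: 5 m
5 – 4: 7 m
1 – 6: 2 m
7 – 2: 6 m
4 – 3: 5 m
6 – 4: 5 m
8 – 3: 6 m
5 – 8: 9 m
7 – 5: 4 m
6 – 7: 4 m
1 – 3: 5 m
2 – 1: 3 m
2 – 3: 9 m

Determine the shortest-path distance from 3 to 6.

Shortest distances from 3:
3: 0
7: 4  (via 3)
1: 5  (via 3)
4: 5  (via 3)
8: 6  (via 3)
6: 7  (via 3)
Shortest route: 3 → 6 = 7 m.

7 m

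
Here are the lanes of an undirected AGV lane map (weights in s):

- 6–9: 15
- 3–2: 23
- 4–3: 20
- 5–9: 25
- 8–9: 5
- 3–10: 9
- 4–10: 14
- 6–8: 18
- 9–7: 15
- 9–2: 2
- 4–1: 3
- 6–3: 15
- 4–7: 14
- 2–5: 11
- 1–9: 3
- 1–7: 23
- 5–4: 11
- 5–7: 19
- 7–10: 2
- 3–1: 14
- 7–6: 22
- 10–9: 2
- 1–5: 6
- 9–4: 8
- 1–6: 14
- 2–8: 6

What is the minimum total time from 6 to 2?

Shortest distances from 6:
6: 0
1: 14  (via 6)
3: 15  (via 6)
9: 15  (via 6)
2: 17  (via 9)
Shortest route: 6–9–2 = 17 s.

17 s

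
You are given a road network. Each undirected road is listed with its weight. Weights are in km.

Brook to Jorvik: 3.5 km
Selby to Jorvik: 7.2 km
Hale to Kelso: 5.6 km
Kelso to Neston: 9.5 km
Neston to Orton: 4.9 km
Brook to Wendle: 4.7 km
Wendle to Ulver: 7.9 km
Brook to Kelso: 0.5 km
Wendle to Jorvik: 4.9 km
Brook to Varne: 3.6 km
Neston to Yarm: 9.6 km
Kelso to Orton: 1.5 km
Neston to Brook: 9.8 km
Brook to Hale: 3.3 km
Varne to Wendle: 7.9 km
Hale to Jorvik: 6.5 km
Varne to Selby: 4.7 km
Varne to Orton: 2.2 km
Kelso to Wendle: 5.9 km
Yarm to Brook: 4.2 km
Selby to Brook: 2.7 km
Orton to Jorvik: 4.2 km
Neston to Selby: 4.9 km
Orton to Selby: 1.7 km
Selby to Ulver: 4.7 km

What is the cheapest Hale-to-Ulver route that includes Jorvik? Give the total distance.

Shortest Hale→Jorvik: Hale → Jorvik = 6.5
Shortest Jorvik→Ulver: Jorvik → Orton → Selby → Ulver = 10.6
Total via Jorvik: 6.5 + 10.6 = 17.1 km.

17.1 km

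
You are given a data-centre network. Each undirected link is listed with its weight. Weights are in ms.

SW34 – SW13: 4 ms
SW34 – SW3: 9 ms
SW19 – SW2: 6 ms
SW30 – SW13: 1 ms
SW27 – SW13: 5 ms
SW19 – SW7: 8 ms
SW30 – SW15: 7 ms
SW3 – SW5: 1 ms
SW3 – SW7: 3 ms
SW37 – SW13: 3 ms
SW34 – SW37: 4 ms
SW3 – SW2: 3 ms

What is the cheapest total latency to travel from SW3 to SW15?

21 ms

Shortest distances from SW3:
SW3: 0
SW5: 1  (via SW3)
SW2: 3  (via SW3)
SW7: 3  (via SW3)
SW19: 9  (via SW2)
SW34: 9  (via SW3)
SW13: 13  (via SW34)
SW37: 13  (via SW34)
SW30: 14  (via SW13)
SW27: 18  (via SW13)
SW15: 21  (via SW30)
Shortest route: SW3–SW34–SW13–SW30–SW15 = 21 ms.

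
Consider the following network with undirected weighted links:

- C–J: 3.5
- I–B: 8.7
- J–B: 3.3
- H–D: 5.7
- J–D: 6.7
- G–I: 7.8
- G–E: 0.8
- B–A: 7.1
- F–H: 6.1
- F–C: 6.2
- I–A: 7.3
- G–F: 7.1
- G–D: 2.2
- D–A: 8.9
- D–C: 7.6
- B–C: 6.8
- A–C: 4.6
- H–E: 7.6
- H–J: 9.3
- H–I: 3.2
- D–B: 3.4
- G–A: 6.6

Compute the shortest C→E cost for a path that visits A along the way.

12

Best C to A: C–A costing 4.6
Shortest A→E: A–G–E = 7.4
Total via A: 4.6 + 7.4 = 12.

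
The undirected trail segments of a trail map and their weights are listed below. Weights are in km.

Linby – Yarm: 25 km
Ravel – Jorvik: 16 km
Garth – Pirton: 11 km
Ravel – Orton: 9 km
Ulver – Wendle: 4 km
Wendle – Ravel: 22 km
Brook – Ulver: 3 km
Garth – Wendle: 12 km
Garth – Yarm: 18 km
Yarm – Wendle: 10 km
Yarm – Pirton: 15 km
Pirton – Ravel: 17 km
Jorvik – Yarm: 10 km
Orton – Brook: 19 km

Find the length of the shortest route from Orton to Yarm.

35 km

Shortest distances from Orton:
Orton: 0
Ravel: 9  (via Orton)
Brook: 19  (via Orton)
Ulver: 22  (via Brook)
Jorvik: 25  (via Ravel)
Pirton: 26  (via Ravel)
Wendle: 26  (via Ulver)
Yarm: 35  (via Jorvik)
Shortest route: Orton–Ravel–Jorvik–Yarm = 35 km.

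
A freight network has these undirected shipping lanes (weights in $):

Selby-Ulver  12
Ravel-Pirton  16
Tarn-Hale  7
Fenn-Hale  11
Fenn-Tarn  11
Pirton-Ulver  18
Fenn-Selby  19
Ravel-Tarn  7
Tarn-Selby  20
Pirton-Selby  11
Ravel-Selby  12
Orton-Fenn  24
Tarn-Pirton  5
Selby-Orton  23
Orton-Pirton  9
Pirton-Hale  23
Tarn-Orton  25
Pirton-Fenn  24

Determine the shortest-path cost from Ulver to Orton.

$27

Running Dijkstra from Ulver:
Ulver: 0
Selby: 12  (via Ulver)
Pirton: 18  (via Ulver)
Tarn: 23  (via Pirton)
Ravel: 24  (via Selby)
Orton: 27  (via Pirton)
Shortest route: Ulver → Pirton → Orton = $27.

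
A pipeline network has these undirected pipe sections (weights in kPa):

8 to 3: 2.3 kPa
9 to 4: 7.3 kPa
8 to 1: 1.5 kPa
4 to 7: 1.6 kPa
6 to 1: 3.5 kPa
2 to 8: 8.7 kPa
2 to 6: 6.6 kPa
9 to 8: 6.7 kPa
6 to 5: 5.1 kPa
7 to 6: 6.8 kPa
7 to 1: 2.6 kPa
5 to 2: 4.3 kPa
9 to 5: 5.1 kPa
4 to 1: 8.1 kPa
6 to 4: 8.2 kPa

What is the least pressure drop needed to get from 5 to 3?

Shortest distances from 5:
5: 0
2: 4.3  (via 5)
6: 5.1  (via 5)
9: 5.1  (via 5)
1: 8.6  (via 6)
8: 10.1  (via 1)
7: 11.2  (via 1)
3: 12.4  (via 8)
Shortest route: 5–6–1–8–3 = 12.4 kPa.

12.4 kPa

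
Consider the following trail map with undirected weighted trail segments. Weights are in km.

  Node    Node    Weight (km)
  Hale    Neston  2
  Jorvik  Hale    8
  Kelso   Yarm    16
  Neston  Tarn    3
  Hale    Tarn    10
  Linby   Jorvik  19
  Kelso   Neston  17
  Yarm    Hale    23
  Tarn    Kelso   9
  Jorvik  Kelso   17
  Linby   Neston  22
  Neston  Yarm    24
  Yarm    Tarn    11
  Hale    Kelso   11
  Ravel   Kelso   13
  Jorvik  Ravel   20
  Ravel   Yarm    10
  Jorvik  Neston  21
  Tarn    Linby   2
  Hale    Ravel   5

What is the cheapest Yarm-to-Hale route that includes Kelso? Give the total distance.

27 km

Best Yarm to Kelso: Yarm → Kelso costing 16
Best Kelso to Hale: Kelso → Hale costing 11
Total via Kelso: 16 + 11 = 27 km.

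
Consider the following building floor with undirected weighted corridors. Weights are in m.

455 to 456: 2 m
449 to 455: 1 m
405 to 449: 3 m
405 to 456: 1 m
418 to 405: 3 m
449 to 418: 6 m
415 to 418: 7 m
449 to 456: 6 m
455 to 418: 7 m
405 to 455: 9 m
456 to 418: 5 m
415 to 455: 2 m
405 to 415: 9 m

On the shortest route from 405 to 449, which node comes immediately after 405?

449

Enumerating some paths:
405 - 456 - 449: 1+6 = 7
405 - 449: 3 = 3
405 - 456 - 455 - 449: 1+2+1 = 4
The minimum is 3 m via 405 - 449.
So from 405 the first move is to 449.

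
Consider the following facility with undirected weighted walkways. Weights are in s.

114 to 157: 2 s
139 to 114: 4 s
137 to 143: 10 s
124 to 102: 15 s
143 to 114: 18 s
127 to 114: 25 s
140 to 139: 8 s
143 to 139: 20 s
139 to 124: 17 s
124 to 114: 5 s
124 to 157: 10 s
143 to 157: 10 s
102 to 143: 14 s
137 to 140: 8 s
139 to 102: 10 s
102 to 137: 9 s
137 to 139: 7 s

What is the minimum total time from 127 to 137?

36 s

Candidate routes:
127 → 114 → 157 → 143 → 137: 25+2+10+10 = 47
127 → 114 → 139 → 140 → 137: 25+4+8+8 = 45
127 → 114 → 139 → 102 → 137: 25+4+10+9 = 48
127 → 114 → 139 → 137: 25+4+7 = 36
Cheapest is 127 → 114 → 139 → 137 at 36 s.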